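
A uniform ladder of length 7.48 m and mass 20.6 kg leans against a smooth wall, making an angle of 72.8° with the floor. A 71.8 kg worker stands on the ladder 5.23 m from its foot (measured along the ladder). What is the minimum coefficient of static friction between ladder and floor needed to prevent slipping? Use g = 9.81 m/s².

μ_min ≈ 0.203

Taking torques about the foot of the ladder:
Ladder weight 20.6×9.81 = 202.1 N acts at 3.74 m along the ladder; its horizontal arm is 3.74·cos72.8° = 1.106 m → τ = 223.5 N·m clockwise.
Worker: 71.8×9.81 = 704.4 N at 5.23 m → arm 1.547 m → τ = 1090 N·m clockwise.
Wall normal N acts horizontally at the top; its moment arm is the height L sinθ = 7.48·sin72.8° = 7.145 m, counterclockwise.
Setting net torque to zero: N × 7.145 = 1314 → N = 183.9 N.
ΣFx = 0 ⇒ f = N_wall = 183.9 N. ΣFy = 0 ⇒ N_floor = 906.5 N.
μ_min = f / N_floor = 183.9 / 906.5 = 0.203.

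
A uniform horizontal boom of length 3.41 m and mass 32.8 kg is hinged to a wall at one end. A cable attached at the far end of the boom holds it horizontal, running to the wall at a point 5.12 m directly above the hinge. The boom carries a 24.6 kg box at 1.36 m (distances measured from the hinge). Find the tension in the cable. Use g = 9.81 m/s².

Choose the hinge as the axis so the unknown hinge reaction has zero arm there.
Beam weight: 32.8 × 9.81 = 321.8 N down at 1.705 m → arm 1.705 m, τ = 321.8 × 1.705 = 548.7 N·m clockwise.
Box: 24.6 × 9.81 = 241.3 N down at 1.36 m → arm 1.36 m, τ = 241.3 × 1.36 = 328.2 N·m clockwise.
Total clockwise load moment = 876.9 N·m.
The cable tension T acts at 3.41 m; only its component perpendicular to the boom, T sinθ, produces torque. sinθ = h/√(h²+d²) = 5.12/√(5.12²+3.41²) = 0.8323.
Balancing moments: T × 3.41 × 0.8323 = 876.9, giving T = 876.9 / 2.838 = 309 N.

T ≈ 309 N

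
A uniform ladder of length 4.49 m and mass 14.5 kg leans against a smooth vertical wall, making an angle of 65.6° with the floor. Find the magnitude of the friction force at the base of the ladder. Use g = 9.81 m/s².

f ≈ 32.3 N

Choose the foot of the ladder as the axis so the floor normal and friction both act there and drop out.
Ladder weight 14.5×9.81 = 142.2 N acts at 2.245 m along the ladder; its horizontal arm is 2.245·cos65.6° = 0.9274 m → τ = 131.9 N·m clockwise.
Wall normal N acts horizontally at the top; its moment arm is the height L sinθ = 4.49·sin65.6° = 4.089 m, counterclockwise.
Setting net torque to zero: N × 4.089 = 131.9 → N = 32.3 N.
ΣFx = 0: friction at the foot balances the wall's push, so f = N_wall = 32.3 N.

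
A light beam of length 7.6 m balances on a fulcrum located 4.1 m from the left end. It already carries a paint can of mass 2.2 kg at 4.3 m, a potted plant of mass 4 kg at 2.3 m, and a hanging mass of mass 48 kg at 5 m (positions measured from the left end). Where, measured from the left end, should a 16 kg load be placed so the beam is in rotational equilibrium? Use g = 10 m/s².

Choose the fulcrum (at 4.1 m from the left end) as the axis so the support reaction has zero arm there.
Paint can: 2.2 × 10 = 22 N down at 4.3 m → arm 0.2 m, τ = 22 × 0.2 = 4.4 N·m clockwise.
Potted plant: 4 × 10 = 40 N down at 2.3 m → arm 1.8 m, τ = 40 × 1.8 = 72 N·m counterclockwise.
Hanging mass: 48 × 10 = 480 N down at 5 m → arm 0.9 m, τ = 480 × 0.9 = 432 N·m clockwise.
Net moment of existing loads = 364.4 N·m clockwise.
The load weighs 16 × 10 = 160 N and must supply an equal counterclockwise moment, so its lever arm about the fulcrum is 364.4 / 160 = 2.28 m.
That puts it at 4.1 − 2.28 = 1.82 m from the left end.

x ≈ 1.82 m from the left end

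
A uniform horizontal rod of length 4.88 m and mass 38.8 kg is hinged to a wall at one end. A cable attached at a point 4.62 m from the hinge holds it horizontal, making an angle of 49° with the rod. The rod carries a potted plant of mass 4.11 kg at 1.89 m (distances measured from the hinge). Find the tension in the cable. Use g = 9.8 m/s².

Sum moments about the hinge (the unknown hinge reaction has zero arm there).
Beam weight: 38.8 × 9.8 = 380.2 N down at 2.44 m → arm 2.44 m, τ = 380.2 × 2.44 = 927.7 N·m clockwise.
Potted plant: 4.11 × 9.8 = 40.28 N down at 1.89 m → arm 1.89 m, τ = 40.28 × 1.89 = 76.13 N·m clockwise.
Total clockwise load moment = 1004 N·m.
The cable tension T acts at 4.62 m; only its component perpendicular to the rod, T sinθ, produces torque. sin 49° = 0.7547.
For rotational equilibrium, T × 4.62 × 0.7547 = 1004, so T = 1004 / 3.487 = 288 N.

T ≈ 288 N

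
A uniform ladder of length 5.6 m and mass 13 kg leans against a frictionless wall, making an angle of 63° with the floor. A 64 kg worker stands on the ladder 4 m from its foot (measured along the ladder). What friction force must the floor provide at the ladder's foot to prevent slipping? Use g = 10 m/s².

f ≈ 266 N

Choose the foot of the ladder as the axis so the floor normal and friction both act there and drop out.
Ladder weight 13×10 = 130 N acts at 2.8 m along the ladder; its horizontal arm is 2.8·cos63° = 1.271 m → τ = 165.2 N·m clockwise.
Worker: 64×10 = 640 N at 4 m → arm 1.816 m → τ = 1162 N·m clockwise.
Wall normal N acts horizontally at the top; its moment arm is the height L sinθ = 5.6·sin63° = 4.99 m, counterclockwise.
Balancing moments: N × 4.99 = 1327, giving N = 266 N.
ΣFx = 0: friction at the foot balances the wall's push, so f = N_wall = 266 N.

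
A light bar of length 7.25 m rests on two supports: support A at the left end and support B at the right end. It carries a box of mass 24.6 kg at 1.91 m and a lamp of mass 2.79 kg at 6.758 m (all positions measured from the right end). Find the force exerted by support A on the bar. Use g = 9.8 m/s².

R_A ≈ 89 N

Sum moments about support B (its reaction then has zero moment arm).
Box: 24.6 × 9.8 = 241.1 N down at 1.91 m → arm 1.91 m, τ = 241.1 × 1.91 = 460.5 N·m counterclockwise.
Lamp: 2.79 × 9.8 = 27.34 N down at 6.758 m → arm 6.758 m, τ = 27.34 × 6.758 = 184.8 N·m counterclockwise.
Net load moment about support B = 645.3 N·m counterclockwise.
Reaction R at support A is upward at 7.25 m, arm 7.25 m → moment R × 7.25 clockwise.
Setting net torque to zero: R × 7.25 = 645.3 → R = 89 N.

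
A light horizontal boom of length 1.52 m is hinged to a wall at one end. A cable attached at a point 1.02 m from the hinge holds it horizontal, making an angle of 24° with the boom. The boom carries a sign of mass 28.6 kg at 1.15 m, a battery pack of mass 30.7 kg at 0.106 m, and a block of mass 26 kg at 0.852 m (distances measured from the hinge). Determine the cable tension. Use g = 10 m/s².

Taking torques about the hinge:
Sign: 28.6 × 10 = 286 N down at 1.15 m → arm 1.15 m, τ = 286 × 1.15 = 328.9 N·m clockwise.
Battery pack: 30.7 × 10 = 307 N down at 0.106 m → arm 0.106 m, τ = 307 × 0.106 = 32.54 N·m clockwise.
Block: 26 × 10 = 260 N down at 0.852 m → arm 0.852 m, τ = 260 × 0.852 = 221.5 N·m clockwise.
Total clockwise load moment = 582.9 N·m.
The cable tension T acts at 1.02 m; only its component perpendicular to the boom, T sinθ, produces torque. sin 24° = 0.4067.
Balancing moments: T × 1.02 × 0.4067 = 582.9, giving T = 582.9 / 0.4148 = 1410 N.

T ≈ 1410 N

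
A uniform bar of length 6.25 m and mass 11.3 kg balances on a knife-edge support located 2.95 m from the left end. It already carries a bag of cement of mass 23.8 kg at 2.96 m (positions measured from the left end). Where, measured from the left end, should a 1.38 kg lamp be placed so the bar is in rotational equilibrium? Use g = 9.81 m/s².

Taking torques about the knife-edge support (at 2.95 m from the left end):
Beam weight: 11.3 × 9.81 = 110.9 N down at 3.125 m → arm 0.175 m, τ = 110.9 × 0.175 = 19.41 N·m clockwise.
Bag of cement: 23.8 × 9.81 = 233.5 N down at 2.96 m → arm 0.01 m, τ = 233.5 × 0.01 = 2.335 N·m clockwise.
Net moment of existing loads = 21.75 N·m clockwise.
The lamp weighs 1.38 × 9.81 = 13.54 N and must supply an equal counterclockwise moment, so its lever arm about the knife-edge support is 21.75 / 13.54 = 1.61 m.
That puts it at 2.95 − 1.61 = 1.34 m from the left end.

x ≈ 1.34 m from the left end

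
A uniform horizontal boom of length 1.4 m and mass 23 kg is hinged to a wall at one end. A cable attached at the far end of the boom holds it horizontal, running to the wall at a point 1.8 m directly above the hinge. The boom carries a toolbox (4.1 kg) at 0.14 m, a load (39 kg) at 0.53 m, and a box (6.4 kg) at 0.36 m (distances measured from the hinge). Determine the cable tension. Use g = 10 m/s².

Choose the hinge as the axis so the unknown hinge reaction has zero arm there.
Beam weight: 23 × 10 = 230 N down at 0.7 m → arm 0.7 m, τ = 230 × 0.7 = 161 N·m clockwise.
Toolbox: 4.1 × 10 = 41 N down at 0.14 m → arm 0.14 m, τ = 41 × 0.14 = 5.74 N·m clockwise.
Load: 39 × 10 = 390 N down at 0.53 m → arm 0.53 m, τ = 390 × 0.53 = 206.7 N·m clockwise.
Box: 6.4 × 10 = 64 N down at 0.36 m → arm 0.36 m, τ = 64 × 0.36 = 23.04 N·m clockwise.
Total clockwise load moment = 396.5 N·m.
The cable tension T acts at 1.4 m; only its component perpendicular to the boom, T sinθ, produces torque. sinθ = h/√(h²+d²) = 1.8/√(1.8²+1.4²) = 0.7894.
For rotational equilibrium, T × 1.4 × 0.7894 = 396.5, so T = 396.5 / 1.105 = 359 N.

T ≈ 359 N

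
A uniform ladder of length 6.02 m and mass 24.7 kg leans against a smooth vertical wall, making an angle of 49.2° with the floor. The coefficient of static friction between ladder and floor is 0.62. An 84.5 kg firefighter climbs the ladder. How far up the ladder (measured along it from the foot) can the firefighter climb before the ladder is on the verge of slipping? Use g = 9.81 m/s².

Taking torques about the foot of the ladder:
Ladder weight 24.7×9.81 = 242.3 N acts at 3.01 m along the ladder; its horizontal arm is 3.01·cos49.2° = 1.967 m → τ = 476.6 N·m clockwise.
Firefighter weight 84.5×9.81 = 828.9 N at distance d → arm d·cos49.2° → τ = 828.9·d·0.6534 clockwise.
Wall normal N at the top has arm L sinθ = 4.557 m counterclockwise, so Στ = 0 gives N·4.557 = 476.6 + 541.6·d.
ΣFy = 0 ⇒ N_floor = 1071 N, so the maximum friction is μ_s·N_floor = 0.62×1071 = 664 N. ΣFx = 0 ⇒ N_wall = f, so at the slipping point N = 664 N.
Substituting: 664×4.557 = 476.6 + 541.6·d ⇒ d = (3026 − 476.6) / 541.6 = 4.71 m.

d ≈ 4.71 m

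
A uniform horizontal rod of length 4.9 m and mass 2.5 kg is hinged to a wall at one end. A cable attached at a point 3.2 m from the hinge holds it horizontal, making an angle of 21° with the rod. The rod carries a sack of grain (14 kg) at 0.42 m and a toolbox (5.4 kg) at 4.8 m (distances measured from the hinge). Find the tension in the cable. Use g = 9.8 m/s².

T ≈ 324 N

About the hinge:
Beam weight: 2.5 × 9.8 = 24.5 N down at 2.45 m → arm 2.45 m, τ = 24.5 × 2.45 = 60.03 N·m clockwise.
Sack of grain: 14 × 9.8 = 137.2 N down at 0.42 m → arm 0.42 m, τ = 137.2 × 0.42 = 57.62 N·m clockwise.
Toolbox: 5.4 × 9.8 = 52.92 N down at 4.8 m → arm 4.8 m, τ = 52.92 × 4.8 = 254 N·m clockwise.
Total clockwise load moment = 371.6 N·m.
The cable tension T acts at 3.2 m; only its component perpendicular to the rod, T sinθ, produces torque. sin 21° = 0.3584.
For rotational equilibrium, T × 3.2 × 0.3584 = 371.6, so T = 371.6 / 1.147 = 324 N.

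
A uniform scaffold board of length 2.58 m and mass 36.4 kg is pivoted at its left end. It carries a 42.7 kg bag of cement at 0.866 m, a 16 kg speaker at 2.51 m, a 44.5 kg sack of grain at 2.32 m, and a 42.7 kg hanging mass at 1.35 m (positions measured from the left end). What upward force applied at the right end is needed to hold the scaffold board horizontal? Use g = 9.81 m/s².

Taking torques about the left end:
Beam weight: 36.4 × 9.81 = 357.1 N down at 1.29 m → arm 1.29 m, τ = 357.1 × 1.29 = 460.7 N·m clockwise.
Bag of cement: 42.7 × 9.81 = 418.9 N down at 0.866 m → arm 0.866 m, τ = 418.9 × 0.866 = 362.8 N·m clockwise.
Speaker: 16 × 9.81 = 157 N down at 2.51 m → arm 2.51 m, τ = 157 × 2.51 = 394.1 N·m clockwise.
Sack of grain: 44.5 × 9.81 = 436.5 N down at 2.32 m → arm 2.32 m, τ = 436.5 × 2.32 = 1013 N·m clockwise.
Hanging mass: 42.7 × 9.81 = 418.9 N down at 1.35 m → arm 1.35 m, τ = 418.9 × 1.35 = 565.5 N·m clockwise.
Net moment of the loads = 2796 N·m clockwise.
The upward force F acts at the right end, arm 2.58 m, giving F × 2.58 counterclockwise.
Setting net torque to zero: F × 2.58 = 2796 → F = 2796 / 2.58 = 1080 N.

F ≈ 1080 N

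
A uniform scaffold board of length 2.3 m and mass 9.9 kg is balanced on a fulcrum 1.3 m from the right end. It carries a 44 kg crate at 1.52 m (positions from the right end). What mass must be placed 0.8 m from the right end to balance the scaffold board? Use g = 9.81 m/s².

Taking torques about the fulcrum (at 1.3 m from the right end):
Beam weight: 9.9 × 9.81 = 97.12 N down at 1.15 m → arm 0.15 m, τ = 97.12 × 0.15 = 14.57 N·m clockwise.
Crate: 44 × 9.81 = 431.6 N down at 1.52 m → arm 0.22 m, τ = 431.6 × 0.22 = 94.95 N·m counterclockwise.
Net moment of known loads = 80.38 N·m counterclockwise.
An unknown mass m at 0.8 m has arm 0.5 m; its moment is m·g·0.5 clockwise.
Στ = 0 ⇒ m × 9.81 × 0.5 = 80.38 ⇒ m = 80.38 / (9.81 × 0.5) = 16.4 kg.

m ≈ 16.4 kg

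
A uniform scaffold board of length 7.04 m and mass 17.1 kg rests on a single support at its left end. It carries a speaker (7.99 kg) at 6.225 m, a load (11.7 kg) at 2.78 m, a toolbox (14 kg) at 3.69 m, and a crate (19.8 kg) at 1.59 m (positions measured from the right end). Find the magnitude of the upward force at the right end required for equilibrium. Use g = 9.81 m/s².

F ≈ 378 N

About the left end:
Beam weight: 17.1 × 9.81 = 167.8 N down at 3.52 m → arm 3.52 m, τ = 167.8 × 3.52 = 590.7 N·m clockwise.
Speaker: 7.99 × 9.81 = 78.38 N down at 6.225 m → arm 0.815 m, τ = 78.38 × 0.815 = 63.88 N·m clockwise.
Load: 11.7 × 9.81 = 114.8 N down at 2.78 m → arm 4.26 m, τ = 114.8 × 4.26 = 489 N·m clockwise.
Toolbox: 14 × 9.81 = 137.3 N down at 3.69 m → arm 3.35 m, τ = 137.3 × 3.35 = 460 N·m clockwise.
Crate: 19.8 × 9.81 = 194.2 N down at 1.59 m → arm 5.45 m, τ = 194.2 × 5.45 = 1058 N·m clockwise.
Net moment of the loads = 2662 N·m clockwise.
The upward force F acts at the right end, arm 7.04 m, giving F × 7.04 counterclockwise.
Στ = 0 ⇒ F × 7.04 = 2662 ⇒ F = 2662 / 7.04 = 378 N.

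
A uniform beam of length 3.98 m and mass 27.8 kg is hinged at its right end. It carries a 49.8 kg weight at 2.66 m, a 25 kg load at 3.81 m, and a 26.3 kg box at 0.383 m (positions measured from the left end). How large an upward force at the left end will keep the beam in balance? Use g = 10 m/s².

Take moments about the right end.
Beam weight: 27.8 × 10 = 278 N down at 1.99 m → arm 1.99 m, τ = 278 × 1.99 = 553.2 N·m counterclockwise.
Weight: 49.8 × 10 = 498 N down at 2.66 m → arm 1.32 m, τ = 498 × 1.32 = 657.4 N·m counterclockwise.
Load: 25 × 10 = 250 N down at 3.81 m → arm 0.17 m, τ = 250 × 0.17 = 42.5 N·m counterclockwise.
Box: 26.3 × 10 = 263 N down at 0.383 m → arm 3.597 m, τ = 263 × 3.597 = 946 N·m counterclockwise.
Net moment of the loads = 2199 N·m counterclockwise.
The upward force F acts at the left end, arm 3.98 m, giving F × 3.98 clockwise.
For rotational equilibrium, F × 3.98 = 2199, so F = 2199 / 3.98 = 553 N.

F ≈ 553 N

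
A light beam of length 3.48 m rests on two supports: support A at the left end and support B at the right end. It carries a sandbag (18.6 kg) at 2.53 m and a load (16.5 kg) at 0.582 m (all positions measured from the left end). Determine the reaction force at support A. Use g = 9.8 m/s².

R_A ≈ 184 N

Sum moments about support B (its reaction then has zero moment arm).
Sandbag: 18.6 × 9.8 = 182.3 N down at 2.53 m → arm 0.95 m, τ = 182.3 × 0.95 = 173.2 N·m counterclockwise.
Load: 16.5 × 9.8 = 161.7 N down at 0.582 m → arm 2.898 m, τ = 161.7 × 2.898 = 468.6 N·m counterclockwise.
Net load moment about support B = 641.8 N·m counterclockwise.
Reaction R at support A is upward at 0 m, arm 3.48 m → moment R × 3.48 clockwise.
Setting net torque to zero: R × 3.48 = 641.8 → R = 184 N.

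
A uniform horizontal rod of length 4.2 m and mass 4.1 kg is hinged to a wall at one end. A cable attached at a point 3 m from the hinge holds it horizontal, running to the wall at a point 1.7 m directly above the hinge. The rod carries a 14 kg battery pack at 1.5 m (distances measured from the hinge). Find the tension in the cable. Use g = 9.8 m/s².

About the hinge:
Beam weight: 4.1 × 9.8 = 40.18 N down at 2.1 m → arm 2.1 m, τ = 40.18 × 2.1 = 84.38 N·m clockwise.
Battery pack: 14 × 9.8 = 137.2 N down at 1.5 m → arm 1.5 m, τ = 137.2 × 1.5 = 205.8 N·m clockwise.
Total clockwise load moment = 290.2 N·m.
The cable tension T acts at 3 m; only its component perpendicular to the rod, T sinθ, produces torque. sinθ = h/√(h²+d²) = 1.7/√(1.7²+3²) = 0.493.
Στ = 0 ⇒ T × 3 × 0.493 = 290.2 ⇒ T = 290.2 / 1.479 = 196 N.

T ≈ 196 N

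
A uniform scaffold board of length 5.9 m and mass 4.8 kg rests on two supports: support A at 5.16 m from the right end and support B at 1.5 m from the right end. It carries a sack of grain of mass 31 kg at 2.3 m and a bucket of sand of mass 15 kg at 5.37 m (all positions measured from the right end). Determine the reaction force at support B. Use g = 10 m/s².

Taking torques about support A:
Beam weight: 4.8 × 10 = 48 N down at 2.95 m → arm 2.21 m, τ = 48 × 2.21 = 106.1 N·m clockwise.
Sack of grain: 31 × 10 = 310 N down at 2.3 m → arm 2.86 m, τ = 310 × 2.86 = 886.6 N·m clockwise.
Bucket of sand: 15 × 10 = 150 N down at 5.37 m → arm 0.21 m, τ = 150 × 0.21 = 31.5 N·m counterclockwise.
Net load moment about support A = 961.2 N·m clockwise.
Reaction R at support B is upward at 1.5 m, arm 3.66 m → moment R × 3.66 counterclockwise.
Balancing moments: R × 3.66 = 961.2, giving R = 263 N.

R_B ≈ 263 N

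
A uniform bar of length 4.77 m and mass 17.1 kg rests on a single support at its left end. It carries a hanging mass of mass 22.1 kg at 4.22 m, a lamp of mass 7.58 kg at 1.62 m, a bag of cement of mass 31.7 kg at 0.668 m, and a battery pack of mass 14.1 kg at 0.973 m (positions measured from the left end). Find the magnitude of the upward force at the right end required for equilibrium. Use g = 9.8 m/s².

Take moments about the left end.
Beam weight: 17.1 × 9.8 = 167.6 N down at 2.385 m → arm 2.385 m, τ = 167.6 × 2.385 = 399.7 N·m clockwise.
Hanging mass: 22.1 × 9.8 = 216.6 N down at 4.22 m → arm 4.22 m, τ = 216.6 × 4.22 = 914.1 N·m clockwise.
Lamp: 7.58 × 9.8 = 74.28 N down at 1.62 m → arm 1.62 m, τ = 74.28 × 1.62 = 120.3 N·m clockwise.
Bag of cement: 31.7 × 9.8 = 310.7 N down at 0.668 m → arm 0.668 m, τ = 310.7 × 0.668 = 207.5 N·m clockwise.
Battery pack: 14.1 × 9.8 = 138.2 N down at 0.973 m → arm 0.973 m, τ = 138.2 × 0.973 = 134.5 N·m clockwise.
Net moment of the loads = 1776 N·m clockwise.
The upward force F acts at the right end, arm 4.77 m, giving F × 4.77 counterclockwise.
Balancing moments: F × 4.77 = 1776, giving F = 1776 / 4.77 = 372 N.

F ≈ 372 N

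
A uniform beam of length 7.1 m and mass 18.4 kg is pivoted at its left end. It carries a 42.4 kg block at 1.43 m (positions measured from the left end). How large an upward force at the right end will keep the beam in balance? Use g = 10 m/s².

Take moments about the left end.
Beam weight: 18.4 × 10 = 184 N down at 3.55 m → arm 3.55 m, τ = 184 × 3.55 = 653.2 N·m clockwise.
Block: 42.4 × 10 = 424 N down at 1.43 m → arm 1.43 m, τ = 424 × 1.43 = 606.3 N·m clockwise.
Net moment of the loads = 1260 N·m clockwise.
The upward force F acts at the right end, arm 7.1 m, giving F × 7.1 counterclockwise.
For rotational equilibrium, F × 7.1 = 1260, so F = 1260 / 7.1 = 177 N.

F ≈ 177 N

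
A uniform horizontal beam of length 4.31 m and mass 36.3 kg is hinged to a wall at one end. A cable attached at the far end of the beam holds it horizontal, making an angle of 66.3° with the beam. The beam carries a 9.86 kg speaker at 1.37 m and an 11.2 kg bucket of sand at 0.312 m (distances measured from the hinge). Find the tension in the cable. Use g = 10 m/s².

T ≈ 241 N

Take moments about the hinge.
Beam weight: 36.3 × 10 = 363 N down at 2.155 m → arm 2.155 m, τ = 363 × 2.155 = 782.3 N·m clockwise.
Speaker: 9.86 × 10 = 98.6 N down at 1.37 m → arm 1.37 m, τ = 98.6 × 1.37 = 135.1 N·m clockwise.
Bucket of sand: 11.2 × 10 = 112 N down at 0.312 m → arm 0.312 m, τ = 112 × 0.312 = 34.94 N·m clockwise.
Total clockwise load moment = 952.3 N·m.
The cable tension T acts at 4.31 m; only its component perpendicular to the beam, T sinθ, produces torque. sin 66.3° = 0.9157.
For rotational equilibrium, T × 4.31 × 0.9157 = 952.3, so T = 952.3 / 3.947 = 241 N.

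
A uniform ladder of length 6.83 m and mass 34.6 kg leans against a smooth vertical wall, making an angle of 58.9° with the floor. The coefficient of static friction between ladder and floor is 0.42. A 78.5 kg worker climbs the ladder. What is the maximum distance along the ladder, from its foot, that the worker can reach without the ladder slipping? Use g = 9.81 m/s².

d ≈ 5.35 m

About the foot of the ladder:
Ladder weight 34.6×9.81 = 339.4 N acts at 3.415 m along the ladder; its horizontal arm is 3.415·cos58.9° = 1.764 m → τ = 598.7 N·m clockwise.
Worker weight 78.5×9.81 = 770.1 N at distance d → arm d·cos58.9° → τ = 770.1·d·0.5165 clockwise.
Wall normal N at the top has arm L sinθ = 5.848 m counterclockwise, so Στ = 0 gives N·5.848 = 598.7 + 397.8·d.
ΣFy = 0 ⇒ N_floor = 1110 N, so the maximum friction is μ_s·N_floor = 0.42×1110 = 466.2 N. ΣFx = 0 ⇒ N_wall = f, so at the slipping point N = 466.2 N.
Substituting: 466.2×5.848 = 598.7 + 397.8·d ⇒ d = (2726 − 598.7) / 397.8 = 5.35 m.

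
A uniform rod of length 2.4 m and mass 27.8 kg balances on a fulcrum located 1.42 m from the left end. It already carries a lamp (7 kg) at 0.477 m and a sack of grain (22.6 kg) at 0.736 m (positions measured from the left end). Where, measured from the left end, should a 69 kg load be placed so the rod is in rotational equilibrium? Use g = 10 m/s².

About the fulcrum (at 1.42 m from the left end):
Beam weight: 27.8 × 10 = 278 N down at 1.2 m → arm 0.22 m, τ = 278 × 0.22 = 61.16 N·m counterclockwise.
Lamp: 7 × 10 = 70 N down at 0.477 m → arm 0.943 m, τ = 70 × 0.943 = 66.01 N·m counterclockwise.
Sack of grain: 22.6 × 10 = 226 N down at 0.736 m → arm 0.684 m, τ = 226 × 0.684 = 154.6 N·m counterclockwise.
Net moment of existing loads = 281.8 N·m counterclockwise.
The load weighs 69 × 10 = 690 N and must supply an equal clockwise moment, so its lever arm about the fulcrum is 281.8 / 690 = 0.408 m.
That puts it at 1.42 + 0.408 = 1.83 m from the left end.

x ≈ 1.83 m from the left end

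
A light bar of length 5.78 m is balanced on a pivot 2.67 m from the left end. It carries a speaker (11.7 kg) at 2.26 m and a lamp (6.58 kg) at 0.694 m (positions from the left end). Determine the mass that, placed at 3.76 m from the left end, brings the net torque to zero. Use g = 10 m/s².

Choose the pivot (at 2.67 m from the left end) as the axis so the support reaction has zero arm there.
Speaker: 11.7 × 10 = 117 N down at 2.26 m → arm 0.41 m, τ = 117 × 0.41 = 47.97 N·m counterclockwise.
Lamp: 6.58 × 10 = 65.8 N down at 0.694 m → arm 1.976 m, τ = 65.8 × 1.976 = 130 N·m counterclockwise.
Net moment of known loads = 178 N·m counterclockwise.
An unknown mass m at 3.76 m has arm 1.09 m; its moment is m·g·1.09 clockwise.
For rotational equilibrium, m × 10 × 1.09 = 178, so m = 178 / (10 × 1.09) = 16.3 kg.

m ≈ 16.3 kg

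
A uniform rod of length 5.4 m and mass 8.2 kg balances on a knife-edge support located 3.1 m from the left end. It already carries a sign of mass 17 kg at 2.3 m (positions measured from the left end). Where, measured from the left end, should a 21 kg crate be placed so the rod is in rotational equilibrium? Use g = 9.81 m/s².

About the knife-edge support (at 3.1 m from the left end):
Beam weight: 8.2 × 9.81 = 80.44 N down at 2.7 m → arm 0.4 m, τ = 80.44 × 0.4 = 32.18 N·m counterclockwise.
Sign: 17 × 9.81 = 166.8 N down at 2.3 m → arm 0.8 m, τ = 166.8 × 0.8 = 133.4 N·m counterclockwise.
Net moment of existing loads = 165.6 N·m counterclockwise.
The crate weighs 21 × 9.81 = 206 N and must supply an equal clockwise moment, so its lever arm about the knife-edge support is 165.6 / 206 = 0.804 m.
That puts it at 3.1 + 0.804 = 3.9 m from the left end.

x ≈ 3.9 m from the left end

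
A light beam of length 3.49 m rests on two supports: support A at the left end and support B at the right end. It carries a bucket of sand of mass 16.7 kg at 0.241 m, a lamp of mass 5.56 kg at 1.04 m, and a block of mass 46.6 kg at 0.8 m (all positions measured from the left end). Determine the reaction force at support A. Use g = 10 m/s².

R_A ≈ 554 N

Choose support B as the axis so its reaction then has zero moment arm.
Bucket of sand: 16.7 × 10 = 167 N down at 0.241 m → arm 3.249 m, τ = 167 × 3.249 = 542.6 N·m counterclockwise.
Lamp: 5.56 × 10 = 55.6 N down at 1.04 m → arm 2.45 m, τ = 55.6 × 2.45 = 136.2 N·m counterclockwise.
Block: 46.6 × 10 = 466 N down at 0.8 m → arm 2.69 m, τ = 466 × 2.69 = 1254 N·m counterclockwise.
Net load moment about support B = 1933 N·m counterclockwise.
Reaction R at support A is upward at 0 m, arm 3.49 m → moment R × 3.49 clockwise.
For rotational equilibrium, R × 3.49 = 1933, so R = 554 N.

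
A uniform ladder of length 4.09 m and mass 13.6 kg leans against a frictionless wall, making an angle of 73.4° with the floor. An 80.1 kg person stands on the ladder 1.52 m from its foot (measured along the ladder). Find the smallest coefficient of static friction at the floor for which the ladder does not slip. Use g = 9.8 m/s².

Taking torques about the foot of the ladder:
Ladder weight 13.6×9.8 = 133.3 N acts at 2.045 m along the ladder; its horizontal arm is 2.045·cos73.4° = 0.5842 m → τ = 77.87 N·m clockwise.
Person: 80.1×9.8 = 785 N at 1.52 m → arm 0.4342 m → τ = 340.8 N·m clockwise.
Wall normal N acts horizontally at the top; its moment arm is the height L sinθ = 4.09·sin73.4° = 3.92 m, counterclockwise.
Balancing moments: N × 3.92 = 418.7, giving N = 106.8 N.
ΣFx = 0 ⇒ f = N_wall = 106.8 N. ΣFy = 0 ⇒ N_floor = 918.3 N.
μ_min = f / N_floor = 106.8 / 918.3 = 0.116.

μ_min ≈ 0.116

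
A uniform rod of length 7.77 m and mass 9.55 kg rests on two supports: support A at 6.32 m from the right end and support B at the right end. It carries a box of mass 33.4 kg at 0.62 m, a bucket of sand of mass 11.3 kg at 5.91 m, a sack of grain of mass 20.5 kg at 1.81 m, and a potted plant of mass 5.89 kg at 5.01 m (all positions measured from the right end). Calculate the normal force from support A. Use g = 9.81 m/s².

Choose support B as the axis so its reaction then has zero moment arm.
Beam weight: 9.55 × 9.81 = 93.69 N down at 3.885 m → arm 3.885 m, τ = 93.69 × 3.885 = 364 N·m counterclockwise.
Box: 33.4 × 9.81 = 327.7 N down at 0.62 m → arm 0.62 m, τ = 327.7 × 0.62 = 203.2 N·m counterclockwise.
Bucket of sand: 11.3 × 9.81 = 110.9 N down at 5.91 m → arm 5.91 m, τ = 110.9 × 5.91 = 655.4 N·m counterclockwise.
Sack of grain: 20.5 × 9.81 = 201.1 N down at 1.81 m → arm 1.81 m, τ = 201.1 × 1.81 = 364 N·m counterclockwise.
Potted plant: 5.89 × 9.81 = 57.78 N down at 5.01 m → arm 5.01 m, τ = 57.78 × 5.01 = 289.5 N·m counterclockwise.
Net load moment about support B = 1876 N·m counterclockwise.
Reaction R at support A is upward at 6.32 m, arm 6.32 m → moment R × 6.32 clockwise.
Setting net torque to zero: R × 6.32 = 1876 → R = 297 N.

R_A ≈ 297 N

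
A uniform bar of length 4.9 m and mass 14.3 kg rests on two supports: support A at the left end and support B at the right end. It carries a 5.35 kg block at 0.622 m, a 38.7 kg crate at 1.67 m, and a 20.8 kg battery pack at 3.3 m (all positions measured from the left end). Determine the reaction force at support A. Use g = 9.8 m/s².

R_A ≈ 432 N

Taking torques about support B:
Beam weight: 14.3 × 9.8 = 140.1 N down at 2.45 m → arm 2.45 m, τ = 140.1 × 2.45 = 343.2 N·m counterclockwise.
Block: 5.35 × 9.8 = 52.43 N down at 0.622 m → arm 4.278 m, τ = 52.43 × 4.278 = 224.3 N·m counterclockwise.
Crate: 38.7 × 9.8 = 379.3 N down at 1.67 m → arm 3.23 m, τ = 379.3 × 3.23 = 1225 N·m counterclockwise.
Battery pack: 20.8 × 9.8 = 203.8 N down at 3.3 m → arm 1.6 m, τ = 203.8 × 1.6 = 326.1 N·m counterclockwise.
Net load moment about support B = 2119 N·m counterclockwise.
Reaction R at support A is upward at 0 m, arm 4.9 m → moment R × 4.9 clockwise.
Στ = 0 ⇒ R × 4.9 = 2119 ⇒ R = 432 N.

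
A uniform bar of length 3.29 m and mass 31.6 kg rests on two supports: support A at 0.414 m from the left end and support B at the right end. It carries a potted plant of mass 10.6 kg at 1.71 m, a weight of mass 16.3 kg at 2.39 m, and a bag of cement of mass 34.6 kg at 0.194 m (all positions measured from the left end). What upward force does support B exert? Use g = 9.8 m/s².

R_B ≈ 263 N

Taking torques about support A:
Beam weight: 31.6 × 9.8 = 309.7 N down at 1.645 m → arm 1.231 m, τ = 309.7 × 1.231 = 381.2 N·m clockwise.
Potted plant: 10.6 × 9.8 = 103.9 N down at 1.71 m → arm 1.296 m, τ = 103.9 × 1.296 = 134.7 N·m clockwise.
Weight: 16.3 × 9.8 = 159.7 N down at 2.39 m → arm 1.976 m, τ = 159.7 × 1.976 = 315.6 N·m clockwise.
Bag of cement: 34.6 × 9.8 = 339.1 N down at 0.194 m → arm 0.22 m, τ = 339.1 × 0.22 = 74.6 N·m counterclockwise.
Net load moment about support A = 756.9 N·m clockwise.
Reaction R at support B is upward at 3.29 m, arm 2.876 m → moment R × 2.876 counterclockwise.
Balancing moments: R × 2.876 = 756.9, giving R = 263 N.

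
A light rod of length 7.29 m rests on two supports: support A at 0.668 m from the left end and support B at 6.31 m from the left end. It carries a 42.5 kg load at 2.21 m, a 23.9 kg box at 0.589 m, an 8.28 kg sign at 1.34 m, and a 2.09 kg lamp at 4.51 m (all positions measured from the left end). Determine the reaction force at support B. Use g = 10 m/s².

R_B ≈ 137 N

Take moments about support A.
Load: 42.5 × 10 = 425 N down at 2.21 m → arm 1.542 m, τ = 425 × 1.542 = 655.4 N·m clockwise.
Box: 23.9 × 10 = 239 N down at 0.589 m → arm 0.079 m, τ = 239 × 0.079 = 18.88 N·m counterclockwise.
Sign: 8.28 × 10 = 82.8 N down at 1.34 m → arm 0.672 m, τ = 82.8 × 0.672 = 55.64 N·m clockwise.
Lamp: 2.09 × 10 = 20.9 N down at 4.51 m → arm 3.842 m, τ = 20.9 × 3.842 = 80.3 N·m clockwise.
Net load moment about support A = 772.5 N·m clockwise.
Reaction R at support B is upward at 6.31 m, arm 5.642 m → moment R × 5.642 counterclockwise.
Setting net torque to zero: R × 5.642 = 772.5 → R = 137 N.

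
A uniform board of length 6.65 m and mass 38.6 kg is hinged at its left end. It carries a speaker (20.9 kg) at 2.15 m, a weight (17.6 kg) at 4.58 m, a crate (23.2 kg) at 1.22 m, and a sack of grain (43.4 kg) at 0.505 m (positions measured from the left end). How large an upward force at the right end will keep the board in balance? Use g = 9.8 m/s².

F ≈ 448 N

Choose the left end as the axis so the unknown pivot reaction has zero arm there.
Beam weight: 38.6 × 9.8 = 378.3 N down at 3.325 m → arm 3.325 m, τ = 378.3 × 3.325 = 1258 N·m clockwise.
Speaker: 20.9 × 9.8 = 204.8 N down at 2.15 m → arm 2.15 m, τ = 204.8 × 2.15 = 440.3 N·m clockwise.
Weight: 17.6 × 9.8 = 172.5 N down at 4.58 m → arm 4.58 m, τ = 172.5 × 4.58 = 790.1 N·m clockwise.
Crate: 23.2 × 9.8 = 227.4 N down at 1.22 m → arm 1.22 m, τ = 227.4 × 1.22 = 277.4 N·m clockwise.
Sack of grain: 43.4 × 9.8 = 425.3 N down at 0.505 m → arm 0.505 m, τ = 425.3 × 0.505 = 214.8 N·m clockwise.
Net moment of the loads = 2981 N·m clockwise.
The upward force F acts at the right end, arm 6.65 m, giving F × 6.65 counterclockwise.
Setting net torque to zero: F × 6.65 = 2981 → F = 2981 / 6.65 = 448 N.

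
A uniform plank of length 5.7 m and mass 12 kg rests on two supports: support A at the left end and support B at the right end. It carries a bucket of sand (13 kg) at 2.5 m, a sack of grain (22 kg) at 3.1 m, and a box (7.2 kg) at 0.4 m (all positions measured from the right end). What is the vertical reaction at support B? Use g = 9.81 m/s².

R_B ≈ 295 N

About support A:
Beam weight: 12 × 9.81 = 117.7 N down at 2.85 m → arm 2.85 m, τ = 117.7 × 2.85 = 335.4 N·m clockwise.
Bucket of sand: 13 × 9.81 = 127.5 N down at 2.5 m → arm 3.2 m, τ = 127.5 × 3.2 = 408 N·m clockwise.
Sack of grain: 22 × 9.81 = 215.8 N down at 3.1 m → arm 2.6 m, τ = 215.8 × 2.6 = 561.1 N·m clockwise.
Box: 7.2 × 9.81 = 70.63 N down at 0.4 m → arm 5.3 m, τ = 70.63 × 5.3 = 374.3 N·m clockwise.
Net load moment about support A = 1679 N·m clockwise.
Reaction R at support B is upward at 0 m, arm 5.7 m → moment R × 5.7 counterclockwise.
Στ = 0 ⇒ R × 5.7 = 1679 ⇒ R = 295 N.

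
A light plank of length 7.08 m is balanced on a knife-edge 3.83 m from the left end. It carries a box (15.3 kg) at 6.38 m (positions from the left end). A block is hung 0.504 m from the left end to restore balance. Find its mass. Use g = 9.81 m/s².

m ≈ 11.7 kg

Taking torques about the knife-edge (at 3.83 m from the left end):
Box: 15.3 × 9.81 = 150.1 N down at 6.38 m → arm 2.55 m, τ = 150.1 × 2.55 = 382.8 N·m clockwise.
Net moment of known loads = 382.8 N·m clockwise.
An unknown mass m at 0.504 m has arm 3.326 m; its moment is m·g·3.326 counterclockwise.
For rotational equilibrium, m × 9.81 × 3.326 = 382.8, so m = 382.8 / (9.81 × 3.326) = 11.7 kg.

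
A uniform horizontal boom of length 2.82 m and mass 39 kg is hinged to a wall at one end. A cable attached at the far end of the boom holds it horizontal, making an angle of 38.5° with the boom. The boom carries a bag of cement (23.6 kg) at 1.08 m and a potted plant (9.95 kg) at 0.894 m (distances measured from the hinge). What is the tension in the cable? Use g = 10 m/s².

Choose the hinge as the axis so the unknown hinge reaction has zero arm there.
Beam weight: 39 × 10 = 390 N down at 1.41 m → arm 1.41 m, τ = 390 × 1.41 = 549.9 N·m clockwise.
Bag of cement: 23.6 × 10 = 236 N down at 1.08 m → arm 1.08 m, τ = 236 × 1.08 = 254.9 N·m clockwise.
Potted plant: 9.95 × 10 = 99.5 N down at 0.894 m → arm 0.894 m, τ = 99.5 × 0.894 = 88.95 N·m clockwise.
Total clockwise load moment = 893.8 N·m.
The cable tension T acts at 2.82 m; only its component perpendicular to the boom, T sinθ, produces torque. sin 38.5° = 0.6225.
Setting net torque to zero: T × 2.82 × 0.6225 = 893.8 → T = 893.8 / 1.755 = 509 N.

T ≈ 509 N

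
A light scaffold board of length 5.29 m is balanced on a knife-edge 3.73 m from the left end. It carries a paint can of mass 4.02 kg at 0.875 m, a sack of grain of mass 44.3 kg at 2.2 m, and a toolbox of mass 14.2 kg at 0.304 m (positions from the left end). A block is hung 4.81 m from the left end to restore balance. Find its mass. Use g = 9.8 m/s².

m ≈ 118 kg

Sum moments about the knife-edge (at 3.73 m from the left end) (the support reaction has zero arm there).
Paint can: 4.02 × 9.8 = 39.4 N down at 0.875 m → arm 2.855 m, τ = 39.4 × 2.855 = 112.5 N·m counterclockwise.
Sack of grain: 44.3 × 9.8 = 434.1 N down at 2.2 m → arm 1.53 m, τ = 434.1 × 1.53 = 664.2 N·m counterclockwise.
Toolbox: 14.2 × 9.8 = 139.2 N down at 0.304 m → arm 3.426 m, τ = 139.2 × 3.426 = 476.9 N·m counterclockwise.
Net moment of known loads = 1254 N·m counterclockwise.
An unknown mass m at 4.81 m has arm 1.08 m; its moment is m·g·1.08 clockwise.
Στ = 0 ⇒ m × 9.8 × 1.08 = 1254 ⇒ m = 1254 / (9.8 × 1.08) = 118 kg.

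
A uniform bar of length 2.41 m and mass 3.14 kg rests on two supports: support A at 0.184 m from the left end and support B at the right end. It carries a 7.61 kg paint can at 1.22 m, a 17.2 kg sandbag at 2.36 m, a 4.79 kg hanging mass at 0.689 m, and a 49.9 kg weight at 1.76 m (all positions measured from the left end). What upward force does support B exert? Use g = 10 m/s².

Choose support A as the axis so its reaction then has zero moment arm.
Beam weight: 3.14 × 10 = 31.4 N down at 1.205 m → arm 1.021 m, τ = 31.4 × 1.021 = 32.06 N·m clockwise.
Paint can: 7.61 × 10 = 76.1 N down at 1.22 m → arm 1.036 m, τ = 76.1 × 1.036 = 78.84 N·m clockwise.
Sandbag: 17.2 × 10 = 172 N down at 2.36 m → arm 2.176 m, τ = 172 × 2.176 = 374.3 N·m clockwise.
Hanging mass: 4.79 × 10 = 47.9 N down at 0.689 m → arm 0.505 m, τ = 47.9 × 0.505 = 24.19 N·m clockwise.
Weight: 49.9 × 10 = 499 N down at 1.76 m → arm 1.576 m, τ = 499 × 1.576 = 786.4 N·m clockwise.
Net load moment about support A = 1296 N·m clockwise.
Reaction R at support B is upward at 2.41 m, arm 2.226 m → moment R × 2.226 counterclockwise.
For rotational equilibrium, R × 2.226 = 1296, so R = 582 N.

R_B ≈ 582 N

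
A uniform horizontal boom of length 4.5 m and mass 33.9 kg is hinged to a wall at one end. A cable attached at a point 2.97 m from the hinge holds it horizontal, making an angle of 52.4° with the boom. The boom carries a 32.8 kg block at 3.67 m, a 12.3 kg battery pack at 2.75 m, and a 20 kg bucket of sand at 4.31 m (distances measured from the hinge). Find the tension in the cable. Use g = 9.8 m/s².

T ≈ 1320 N

Taking torques about the hinge:
Beam weight: 33.9 × 9.8 = 332.2 N down at 2.25 m → arm 2.25 m, τ = 332.2 × 2.25 = 747.4 N·m clockwise.
Block: 32.8 × 9.8 = 321.4 N down at 3.67 m → arm 3.67 m, τ = 321.4 × 3.67 = 1180 N·m clockwise.
Battery pack: 12.3 × 9.8 = 120.5 N down at 2.75 m → arm 2.75 m, τ = 120.5 × 2.75 = 331.4 N·m clockwise.
Bucket of sand: 20 × 9.8 = 196 N down at 4.31 m → arm 4.31 m, τ = 196 × 4.31 = 844.8 N·m clockwise.
Total clockwise load moment = 3104 N·m.
The cable tension T acts at 2.97 m; only its component perpendicular to the boom, T sinθ, produces torque. sin 52.4° = 0.7923.
Setting net torque to zero: T × 2.97 × 0.7923 = 3104 → T = 3104 / 2.353 = 1320 N.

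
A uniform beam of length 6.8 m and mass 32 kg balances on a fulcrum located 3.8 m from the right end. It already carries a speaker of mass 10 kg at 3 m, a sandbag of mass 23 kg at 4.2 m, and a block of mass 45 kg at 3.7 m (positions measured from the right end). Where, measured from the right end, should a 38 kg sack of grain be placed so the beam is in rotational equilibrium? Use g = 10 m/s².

x ≈ 4.22 m from the right end

Sum moments about the fulcrum (at 3.8 m from the right end) (the support reaction has zero arm there).
Beam weight: 32 × 10 = 320 N down at 3.4 m → arm 0.4 m, τ = 320 × 0.4 = 128 N·m clockwise.
Speaker: 10 × 10 = 100 N down at 3 m → arm 0.8 m, τ = 100 × 0.8 = 80 N·m clockwise.
Sandbag: 23 × 10 = 230 N down at 4.2 m → arm 0.4 m, τ = 230 × 0.4 = 92 N·m counterclockwise.
Block: 45 × 10 = 450 N down at 3.7 m → arm 0.1 m, τ = 450 × 0.1 = 45 N·m clockwise.
Net moment of existing loads = 161 N·m clockwise.
The sack of grain weighs 38 × 10 = 380 N and must supply an equal counterclockwise moment, so its lever arm about the fulcrum is 161 / 380 = 0.424 m.
That puts it at 3.8 + 0.424 = 4.22 m from the right end.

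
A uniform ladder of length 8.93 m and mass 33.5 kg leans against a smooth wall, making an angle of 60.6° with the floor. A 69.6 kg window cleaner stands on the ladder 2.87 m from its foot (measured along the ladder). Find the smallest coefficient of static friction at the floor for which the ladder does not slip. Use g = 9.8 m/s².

μ_min ≈ 0.214

Taking torques about the foot of the ladder:
Ladder weight 33.5×9.8 = 328.3 N acts at 4.465 m along the ladder; its horizontal arm is 4.465·cos60.6° = 2.192 m → τ = 719.6 N·m clockwise.
Window cleaner: 69.6×9.8 = 682.1 N at 2.87 m → arm 1.409 m → τ = 961.1 N·m clockwise.
Wall normal N acts horizontally at the top; its moment arm is the height L sinθ = 8.93·sin60.6° = 7.78 m, counterclockwise.
For rotational equilibrium, N × 7.78 = 1681, so N = 216.1 N.
ΣFx = 0 ⇒ f = N_wall = 216.1 N. ΣFy = 0 ⇒ N_floor = 1010 N.
μ_min = f / N_floor = 216.1 / 1010 = 0.214.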